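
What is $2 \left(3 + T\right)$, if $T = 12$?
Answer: $30$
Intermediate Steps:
$2 \left(3 + T\right) = 2 \left(3 + 12\right) = 2 \cdot 15 = 30$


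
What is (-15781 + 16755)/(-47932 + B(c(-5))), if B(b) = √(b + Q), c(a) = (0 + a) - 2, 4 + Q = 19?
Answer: -5835721/287184577 - 487*√2/574369154 ≈ -0.020322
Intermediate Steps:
Q = 15 (Q = -4 + 19 = 15)
c(a) = -2 + a (c(a) = a - 2 = -2 + a)
B(b) = √(15 + b) (B(b) = √(b + 15) = √(15 + b))
(-15781 + 16755)/(-47932 + B(c(-5))) = (-15781 + 16755)/(-47932 + √(15 + (-2 - 5))) = 974/(-47932 + √(15 - 7)) = 974/(-47932 + √8) = 974/(-47932 + 2*√2)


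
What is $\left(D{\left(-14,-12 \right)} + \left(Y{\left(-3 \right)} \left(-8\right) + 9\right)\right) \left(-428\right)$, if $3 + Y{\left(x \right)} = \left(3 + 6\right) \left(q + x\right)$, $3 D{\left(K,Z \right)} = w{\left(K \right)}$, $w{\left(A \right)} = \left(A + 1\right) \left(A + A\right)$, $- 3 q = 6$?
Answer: $- \frac{660404}{3} \approx -2.2013 \cdot 10^{5}$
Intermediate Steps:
$q = -2$ ($q = \left(- \frac{1}{3}\right) 6 = -2$)
$w{\left(A \right)} = 2 A \left(1 + A\right)$ ($w{\left(A \right)} = \left(1 + A\right) 2 A = 2 A \left(1 + A\right)$)
$D{\left(K,Z \right)} = \frac{2 K \left(1 + K\right)}{3}$
$Y{\left(x \right)} = -21 + 9 x$ ($Y{\left(x \right)} = -3 + \left(3 + 6\right) \left(-2 + x\right) = -3 + 9 \left(-2 + x\right) = -3 + \left(-18 + 9 x\right) = -21 + 9 x$)
$\left(D{\left(-14,-12 \right)} + \left(Y{\left(-3 \right)} \left(-8\right) + 9\right)\right) \left(-428\right) = \left(\frac{2}{3} \left(-14\right) \left(1 - 14\right) + \left(\left(-21 + 9 \left(-3\right)\right) \left(-8\right) + 9\right)\right) \left(-428\right) = \left(\frac{2}{3} \left(-14\right) \left(-13\right) + \left(\left(-21 - 27\right) \left(-8\right) + 9\right)\right) \left(-428\right) = \left(\frac{364}{3} + \left(\left(-48\right) \left(-8\right) + 9\right)\right) \left(-428\right) = \left(\frac{364}{3} + \left(384 + 9\right)\right) \left(-428\right) = \left(\frac{364}{3} + 393\right) \left(-428\right) = \frac{1543}{3} \left(-428\right) = - \frac{660404}{3}$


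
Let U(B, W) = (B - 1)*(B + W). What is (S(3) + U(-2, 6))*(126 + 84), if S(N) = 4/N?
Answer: -2240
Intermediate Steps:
U(B, W) = (-1 + B)*(B + W)
(S(3) + U(-2, 6))*(126 + 84) = (4/3 + ((-2)² - 1*(-2) - 1*6 - 2*6))*(126 + 84) = (4*(⅓) + (4 + 2 - 6 - 12))*210 = (4/3 - 12)*210 = -32/3*210 = -2240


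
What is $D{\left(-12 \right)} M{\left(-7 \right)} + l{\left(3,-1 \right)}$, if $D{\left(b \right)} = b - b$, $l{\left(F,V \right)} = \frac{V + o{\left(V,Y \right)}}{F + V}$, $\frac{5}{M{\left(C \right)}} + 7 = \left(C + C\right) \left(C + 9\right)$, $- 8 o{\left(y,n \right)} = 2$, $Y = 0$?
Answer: $- \frac{5}{8} \approx -0.625$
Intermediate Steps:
$o{\left(y,n \right)} = - \frac{1}{4}$ ($o{\left(y,n \right)} = \left(- \frac{1}{8}\right) 2 = - \frac{1}{4}$)
$M{\left(C \right)} = \frac{5}{-7 + 2 C \left(9 + C\right)}$ ($M{\left(C \right)} = \frac{5}{-7 + \left(C + C\right) \left(C + 9\right)} = \frac{5}{-7 + 2 C \left(9 + C\right)}$)
$l{\left(F,V \right)} = \frac{- \frac{1}{4} + V}{F + V}$ ($l{\left(F,V \right)} = \frac{V - \frac{1}{4}}{F + V} = \frac{- \frac{1}{4} + V}{F + V}$)
$D{\left(b \right)} = 0$
$D{\left(-12 \right)} M{\left(-7 \right)} + l{\left(3,-1 \right)} = 0 \frac{5}{-7 + 2 \left(-7\right)^{2} + 18 \left(-7\right)} + \frac{- \frac{1}{4} - 1}{3 - 1} = 0 \frac{5}{-7 + 2 \cdot 49 - 126} + \frac{1}{2} \left(- \frac{5}{4}\right) = 0 \frac{5}{-7 + 98 - 126} + \frac{1}{2} \left(- \frac{5}{4}\right) = 0 \frac{5}{-35} - \frac{5}{8} = 0 \cdot 5 \left(- \frac{1}{35}\right) - \frac{5}{8} = 0 \left(- \frac{1}{7}\right) - \frac{5}{8} = 0 - \frac{5}{8} = - \frac{5}{8}$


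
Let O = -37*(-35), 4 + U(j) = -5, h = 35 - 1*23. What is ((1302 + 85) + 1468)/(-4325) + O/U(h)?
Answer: -1125314/7785 ≈ -144.55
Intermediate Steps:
h = 12 (h = 35 - 23 = 12)
U(j) = -9 (U(j) = -4 - 5 = -9)
O = 1295
((1302 + 85) + 1468)/(-4325) + O/U(h) = ((1302 + 85) + 1468)/(-4325) + 1295/(-9) = (1387 + 1468)*(-1/4325) + 1295*(-1/9) = 2855*(-1/4325) - 1295/9 = -571/865 - 1295/9 = -1125314/7785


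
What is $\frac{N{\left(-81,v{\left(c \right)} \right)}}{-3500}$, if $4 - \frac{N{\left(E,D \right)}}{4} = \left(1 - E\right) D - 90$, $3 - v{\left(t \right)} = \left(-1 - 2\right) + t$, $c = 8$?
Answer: $- \frac{258}{875} \approx -0.29486$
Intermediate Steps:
$v{\left(t \right)} = 6 - t$ ($v{\left(t \right)} = 3 - \left(\left(-1 - 2\right) + t\right) = 3 - \left(-3 + t\right) = 6 - t$)
$N{\left(E,D \right)} = 376 - 4 D \left(1 - E\right)$ ($N{\left(E,D \right)} = 16 - 4 \left(\left(1 - E\right) D - 90\right) = 16 - 4 \left(D \left(1 - E\right) - 90\right) = 16 - 4 \left(-90 + D \left(1 - E\right)\right) = 16 - \left(-360 + 4 D \left(1 - E\right)\right) = 376 - 4 D \left(1 - E\right)$)
$\frac{N{\left(-81,v{\left(c \right)} \right)}}{-3500} = \frac{376 - 4 \left(6 - 8\right) + 4 \left(6 - 8\right) \left(-81\right)}{-3500} = \left(376 - 4 \left(6 - 8\right) + 4 \left(6 - 8\right) \left(-81\right)\right) \left(- \frac{1}{3500}\right) = \left(376 - -8 + 4 \left(-2\right) \left(-81\right)\right) \left(- \frac{1}{3500}\right) = \left(376 + 8 + 648\right) \left(- \frac{1}{3500}\right) = 1032 \left(- \frac{1}{3500}\right) = - \frac{258}{875}$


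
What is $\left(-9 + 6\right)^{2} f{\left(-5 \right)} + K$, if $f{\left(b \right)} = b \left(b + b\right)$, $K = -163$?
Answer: $287$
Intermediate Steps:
$f{\left(b \right)} = 2 b^{2}$ ($f{\left(b \right)} = b 2 b = 2 b^{2}$)
$\left(-9 + 6\right)^{2} f{\left(-5 \right)} + K = \left(-9 + 6\right)^{2} \cdot 2 \left(-5\right)^{2} - 163 = \left(-3\right)^{2} \cdot 2 \cdot 25 - 163 = 9 \cdot 50 - 163 = 450 - 163 = 287$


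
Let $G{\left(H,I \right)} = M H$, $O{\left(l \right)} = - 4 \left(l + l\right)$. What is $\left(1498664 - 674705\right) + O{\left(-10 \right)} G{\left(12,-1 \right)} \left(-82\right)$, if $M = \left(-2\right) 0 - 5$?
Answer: $1217559$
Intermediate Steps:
$O{\left(l \right)} = - 8 l$ ($O{\left(l \right)} = - 4 \cdot 2 l = - 8 l$)
$M = -5$ ($M = 0 - 5 = -5$)
$G{\left(H,I \right)} = - 5 H$
$\left(1498664 - 674705\right) + O{\left(-10 \right)} G{\left(12,-1 \right)} \left(-82\right) = \left(1498664 - 674705\right) + \left(-8\right) \left(-10\right) \left(\left(-5\right) 12\right) \left(-82\right) = 823959 + 80 \left(-60\right) \left(-82\right) = 823959 - -393600 = 823959 + 393600 = 1217559$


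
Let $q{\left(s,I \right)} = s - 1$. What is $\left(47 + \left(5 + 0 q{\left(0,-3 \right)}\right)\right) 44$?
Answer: $2288$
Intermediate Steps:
$q{\left(s,I \right)} = -1 + s$
$\left(47 + \left(5 + 0 q{\left(0,-3 \right)}\right)\right) 44 = \left(47 + \left(5 + 0 \left(-1 + 0\right)\right)\right) 44 = \left(47 + \left(5 + 0 \left(-1\right)\right)\right) 44 = \left(47 + \left(5 + 0\right)\right) 44 = \left(47 + 5\right) 44 = 52 \cdot 44 = 2288$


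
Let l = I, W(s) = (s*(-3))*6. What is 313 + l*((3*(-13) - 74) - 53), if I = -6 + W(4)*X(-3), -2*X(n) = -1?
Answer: 7285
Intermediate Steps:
X(n) = ½ (X(n) = -½*(-1) = ½)
W(s) = -18*s (W(s) = -3*s*6 = -18*s)
I = -42 (I = -6 - 18*4*(½) = -6 - 72*½ = -6 - 36 = -42)
l = -42
313 + l*((3*(-13) - 74) - 53) = 313 - 42*((3*(-13) - 74) - 53) = 313 - 42*((-39 - 74) - 53) = 313 - 42*(-113 - 53) = 313 - 42*(-166) = 313 + 6972 = 7285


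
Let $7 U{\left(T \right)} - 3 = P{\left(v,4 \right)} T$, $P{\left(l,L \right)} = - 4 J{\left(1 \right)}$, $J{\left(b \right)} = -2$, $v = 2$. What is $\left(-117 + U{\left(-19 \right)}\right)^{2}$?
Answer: $\frac{937024}{49} \approx 19123.0$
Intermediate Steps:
$P{\left(l,L \right)} = 8$ ($P{\left(l,L \right)} = \left(-4\right) \left(-2\right) = 8$)
$U{\left(T \right)} = \frac{3}{7} + \frac{8 T}{7}$
$\left(-117 + U{\left(-19 \right)}\right)^{2} = \left(-117 + \left(\frac{3}{7} + \frac{8}{7} \left(-19\right)\right)\right)^{2} = \left(-117 + \left(\frac{3}{7} - \frac{152}{7}\right)\right)^{2} = \left(-117 - \frac{149}{7}\right)^{2} = \left(- \frac{968}{7}\right)^{2} = \frac{937024}{49}$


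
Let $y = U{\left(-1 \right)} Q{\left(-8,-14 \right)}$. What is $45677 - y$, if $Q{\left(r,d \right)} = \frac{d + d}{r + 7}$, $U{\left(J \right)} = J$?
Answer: $45705$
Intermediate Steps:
$Q{\left(r,d \right)} = \frac{2 d}{7 + r}$
$y = -28$ ($y = - \frac{2 \left(-14\right)}{7 - 8} = - \frac{2 \left(-14\right)}{-1} = - 2 \left(-14\right) \left(-1\right) = \left(-1\right) 28 = -28$)
$45677 - y = 45677 - -28 = 45677 + 28 = 45705$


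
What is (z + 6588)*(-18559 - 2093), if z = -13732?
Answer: 147537888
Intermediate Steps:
(z + 6588)*(-18559 - 2093) = (-13732 + 6588)*(-18559 - 2093) = -7144*(-20652) = 147537888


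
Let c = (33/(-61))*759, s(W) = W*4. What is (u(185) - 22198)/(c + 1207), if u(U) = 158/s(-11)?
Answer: -5958907/213752 ≈ -27.878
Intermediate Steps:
s(W) = 4*W
u(U) = -79/22 (u(U) = 158/((4*(-11))) = 158/(-44) = 158*(-1/44) = -79/22)
c = -25047/61 (c = (33*(-1/61))*759 = -33/61*759 = -25047/61 ≈ -410.61)
(u(185) - 22198)/(c + 1207) = (-79/22 - 22198)/(-25047/61 + 1207) = -488435/(22*48580/61) = -488435/22*61/48580 = -5958907/213752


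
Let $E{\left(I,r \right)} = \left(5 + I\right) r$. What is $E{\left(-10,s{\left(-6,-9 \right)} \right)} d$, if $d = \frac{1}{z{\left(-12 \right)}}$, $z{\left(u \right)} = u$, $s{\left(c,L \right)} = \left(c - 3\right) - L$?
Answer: $0$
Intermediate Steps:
$s{\left(c,L \right)} = -3 + c - L$ ($s{\left(c,L \right)} = \left(-3 + c\right) - L = -3 + c - L$)
$E{\left(I,r \right)} = r \left(5 + I\right)$
$d = - \frac{1}{12}$ ($d = \frac{1}{-12} = - \frac{1}{12} \approx -0.083333$)
$E{\left(-10,s{\left(-6,-9 \right)} \right)} d = \left(-3 - 6 - -9\right) \left(5 - 10\right) \left(- \frac{1}{12}\right) = \left(-3 - 6 + 9\right) \left(-5\right) \left(- \frac{1}{12}\right) = 0 \left(-5\right) \left(- \frac{1}{12}\right) = 0 \left(- \frac{1}{12}\right) = 0$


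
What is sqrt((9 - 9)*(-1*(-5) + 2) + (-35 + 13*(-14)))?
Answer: I*sqrt(217) ≈ 14.731*I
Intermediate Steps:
sqrt((9 - 9)*(-1*(-5) + 2) + (-35 + 13*(-14))) = sqrt(0*(5 + 2) + (-35 - 182)) = sqrt(0*7 - 217) = sqrt(0 - 217) = sqrt(-217) = I*sqrt(217)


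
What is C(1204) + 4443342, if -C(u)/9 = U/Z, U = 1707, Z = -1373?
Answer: 6100723929/1373 ≈ 4.4434e+6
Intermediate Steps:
C(u) = 15363/1373 (C(u) = -15363/(-1373) = -15363*(-1)/1373 = -9*(-1707/1373) = 15363/1373)
C(1204) + 4443342 = 15363/1373 + 4443342 = 6100723929/1373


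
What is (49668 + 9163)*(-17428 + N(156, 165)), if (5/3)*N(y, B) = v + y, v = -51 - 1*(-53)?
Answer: -5098647446/5 ≈ -1.0197e+9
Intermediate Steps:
v = 2 (v = -51 + 53 = 2)
N(y, B) = 6/5 + 3*y/5 (N(y, B) = 3*(2 + y)/5 = 6/5 + 3*y/5)
(49668 + 9163)*(-17428 + N(156, 165)) = (49668 + 9163)*(-17428 + (6/5 + (⅗)*156)) = 58831*(-17428 + (6/5 + 468/5)) = 58831*(-17428 + 474/5) = 58831*(-86666/5) = -5098647446/5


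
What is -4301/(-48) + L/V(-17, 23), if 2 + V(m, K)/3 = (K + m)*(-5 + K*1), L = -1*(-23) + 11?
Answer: 76075/848 ≈ 89.711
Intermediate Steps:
L = 34 (L = 23 + 11 = 34)
V(m, K) = -6 + 3*(-5 + K)*(K + m) (V(m, K) = -6 + 3*((K + m)*(-5 + K*1)) = -6 + 3*((K + m)*(-5 + K)) = -6 + 3*((-5 + K)*(K + m)) = -6 + 3*(-5 + K)*(K + m))
-4301/(-48) + L/V(-17, 23) = -4301/(-48) + 34/(-6 - 15*23 - 15*(-17) + 3*23² + 3*23*(-17)) = -4301*(-1/48) + 34/(-6 - 345 + 255 + 3*529 - 1173) = 4301/48 + 34/(-6 - 345 + 255 + 1587 - 1173) = 4301/48 + 34/318 = 4301/48 + 34*(1/318) = 4301/48 + 17/159 = 76075/848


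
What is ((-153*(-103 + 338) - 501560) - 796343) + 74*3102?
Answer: -1104310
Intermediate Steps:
((-153*(-103 + 338) - 501560) - 796343) + 74*3102 = ((-153*235 - 501560) - 796343) + 229548 = ((-35955 - 501560) - 796343) + 229548 = (-537515 - 796343) + 229548 = -1333858 + 229548 = -1104310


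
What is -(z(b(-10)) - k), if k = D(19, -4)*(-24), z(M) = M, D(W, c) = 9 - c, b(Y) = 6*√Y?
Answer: -312 - 6*I*√10 ≈ -312.0 - 18.974*I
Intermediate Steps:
k = -312 (k = (9 - 1*(-4))*(-24) = (9 + 4)*(-24) = 13*(-24) = -312)
-(z(b(-10)) - k) = -(6*√(-10) - 1*(-312)) = -(6*(I*√10) + 312) = -(6*I*√10 + 312) = -(312 + 6*I*√10) = -312 - 6*I*√10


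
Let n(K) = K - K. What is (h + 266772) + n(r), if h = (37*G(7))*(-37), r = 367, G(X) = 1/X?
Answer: 1866035/7 ≈ 2.6658e+5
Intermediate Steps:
h = -1369/7 (h = (37/7)*(-37) = -1369/7 ≈ -195.57)
n(K) = 0
(h + 266772) + n(r) = (-1369/7 + 266772) + 0 = 1866035/7 + 0 = 1866035/7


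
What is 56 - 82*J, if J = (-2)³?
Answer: 712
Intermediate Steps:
J = -8
56 - 82*J = 56 - 82*(-8) = 56 + 656 = 712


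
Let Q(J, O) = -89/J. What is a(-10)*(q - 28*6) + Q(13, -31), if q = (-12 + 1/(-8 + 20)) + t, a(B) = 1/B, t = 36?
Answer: 11771/1560 ≈ 7.5455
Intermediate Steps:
q = 289/12 (q = (-12 + 1/(-8 + 20)) + 36 = (-12 + 1/12) + 36 = -143/12 + 36 = 289/12 ≈ 24.083)
a(-10)*(q - 28*6) + Q(13, -31) = (289/12 - 28*6)/(-10) - 89/13 = -(289/12 - 168)/10 - 89*1/13 = -⅒*(-1727/12) - 89/13 = 1727/120 - 89/13 = 11771/1560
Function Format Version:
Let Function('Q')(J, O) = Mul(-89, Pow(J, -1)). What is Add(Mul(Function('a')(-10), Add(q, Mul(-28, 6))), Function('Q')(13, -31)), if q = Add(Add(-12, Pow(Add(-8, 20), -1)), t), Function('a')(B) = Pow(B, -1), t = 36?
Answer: Rational(11771, 1560) ≈ 7.5455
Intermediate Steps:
q = Rational(289, 12) (q = Add(Add(-12, Pow(Add(-8, 20), -1)), 36) = Add(Add(-12, Pow(12, -1)), 36) = Add(Add(-12, Rational(1, 12)), 36) = Add(Rational(-143, 12), 36) = Rational(289, 12) ≈ 24.083)
Add(Mul(Function('a')(-10), Add(q, Mul(-28, 6))), Function('Q')(13, -31)) = Add(Mul(Pow(-10, -1), Add(Rational(289, 12), Mul(-28, 6))), Mul(-89, Pow(13, -1))) = Add(Mul(Rational(-1, 10), Add(Rational(289, 12), -168)), Mul(-89, Rational(1, 13))) = Add(Mul(Rational(-1, 10), Rational(-1727, 12)), Rational(-89, 13)) = Add(Rational(1727, 120), Rational(-89, 13)) = Rational(11771, 1560)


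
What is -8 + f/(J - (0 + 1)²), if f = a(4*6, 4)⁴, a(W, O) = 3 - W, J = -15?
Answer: -194609/16 ≈ -12163.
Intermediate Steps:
f = 194481 (f = (3 - 4*6)⁴ = (3 - 1*24)⁴ = (3 - 24)⁴ = (-21)⁴ = 194481)
-8 + f/(J - (0 + 1)²) = -8 + 194481/(-15 - (0 + 1)²) = -8 + 194481/(-15 - 1²) = -8 + 194481/(-15 - 1) = -8 + 194481/(-16) = -8 + 194481*(-1/16) = -8 - 194481/16 = -194609/16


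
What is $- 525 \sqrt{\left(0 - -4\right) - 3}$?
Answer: $-525$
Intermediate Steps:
$- 525 \sqrt{\left(0 - -4\right) - 3} = - 525 \sqrt{\left(0 + 4\right) - 3} = - 525 \sqrt{4 - 3} = - 525 \sqrt{1} = \left(-525\right) 1 = -525$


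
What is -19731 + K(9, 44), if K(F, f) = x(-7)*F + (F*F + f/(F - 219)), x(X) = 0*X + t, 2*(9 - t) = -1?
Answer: -4108589/210 ≈ -19565.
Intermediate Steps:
t = 19/2 (t = 9 - 1/2*(-1) = 9 + 1/2 = 19/2 ≈ 9.5000)
x(X) = 19/2 (x(X) = 0*X + 19/2 = 0 + 19/2 = 19/2)
K(F, f) = F**2 + 19*F/2 + f/(-219 + F) (K(F, f) = 19*F/2 + (F*F + f/(F - 219)) = 19*F/2 + (F**2 + f/(-219 + F)) = F**2 + 19*F/2 + f/(-219 + F))
-19731 + K(9, 44) = -19731 + (44 + 9**3 - 4161/2*9 - 419/2*9**2)/(-219 + 9) = -19731 + (44 + 729 - 37449/2 - 419/2*81)/(-210) = -19731 - (44 + 729 - 37449/2 - 33939/2)/210 = -19731 - 1/210*(-34921) = -19731 + 34921/210 = -4108589/210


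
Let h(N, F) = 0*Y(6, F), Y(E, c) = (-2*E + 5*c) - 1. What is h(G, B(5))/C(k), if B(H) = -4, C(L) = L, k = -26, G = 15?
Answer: 0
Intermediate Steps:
Y(E, c) = -1 - 2*E + 5*c
h(N, F) = 0 (h(N, F) = 0*(-1 - 2*6 + 5*F) = 0*(-1 - 12 + 5*F) = 0*(-13 + 5*F) = 0)
h(G, B(5))/C(k) = 0/(-26) = 0*(-1/26) = 0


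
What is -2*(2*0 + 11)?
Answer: -22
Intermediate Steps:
-2*(2*0 + 11) = -2*(0 + 11) = -2*11 = -22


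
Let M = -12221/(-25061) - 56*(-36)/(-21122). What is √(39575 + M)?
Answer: 12*√19251723417448991962/264669221 ≈ 198.94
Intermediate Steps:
M = 103804493/264669221 (M = -12221*(-1/25061) + 2016*(-1/21122) = 12221/25061 - 1008/10561 = 103804493/264669221 ≈ 0.39220)
√(39575 + M) = √(39575 + 103804493/264669221) = √(10474388225568/264669221) = 12*√19251723417448991962/264669221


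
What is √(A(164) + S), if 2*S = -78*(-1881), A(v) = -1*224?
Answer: √73135 ≈ 270.43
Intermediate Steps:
A(v) = -224
S = 73359 (S = (-78*(-1881))/2 = (½)*146718 = 73359)
√(A(164) + S) = √(-224 + 73359) = √73135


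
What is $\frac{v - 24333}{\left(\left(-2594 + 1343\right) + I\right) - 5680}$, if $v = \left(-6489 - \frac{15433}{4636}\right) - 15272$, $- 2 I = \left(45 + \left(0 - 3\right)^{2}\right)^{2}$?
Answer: $\frac{3503397}{637564} \approx 5.495$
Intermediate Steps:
$I = -1458$ ($I = - \frac{\left(45 + \left(0 - 3\right)^{2}\right)^{2}}{2} = - \frac{\left(45 + \left(-3\right)^{2}\right)^{2}}{2} = - \frac{\left(45 + 9\right)^{2}}{2} = - \frac{54^{2}}{2} = \left(- \frac{1}{2}\right) 2916 = -1458$)
$v = - \frac{1654089}{76}$ ($v = \left(-6489 - \frac{253}{76}\right) - 15272 = - \frac{493417}{76} - 15272 = - \frac{1654089}{76} \approx -21764.0$)
$\frac{v - 24333}{\left(\left(-2594 + 1343\right) + I\right) - 5680} = \frac{- \frac{1654089}{76} - 24333}{\left(\left(-2594 + 1343\right) - 1458\right) - 5680} = - \frac{3503397}{76 \left(\left(-1251 - 1458\right) - 5680\right)} = - \frac{3503397}{76 \left(-2709 - 5680\right)} = - \frac{3503397}{76 \left(-8389\right)} = \left(- \frac{3503397}{76}\right) \left(- \frac{1}{8389}\right) = \frac{3503397}{637564}$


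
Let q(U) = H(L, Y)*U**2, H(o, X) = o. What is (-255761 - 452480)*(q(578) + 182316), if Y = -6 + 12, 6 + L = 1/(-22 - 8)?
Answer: 19476529762742/15 ≈ 1.2984e+12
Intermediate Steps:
L = -181/30 (L = -6 + 1/(-22 - 8) = -6 + 1/(-30) = -6 - 1/30 = -181/30 ≈ -6.0333)
Y = 6
q(U) = -181*U**2/30
(-255761 - 452480)*(q(578) + 182316) = (-255761 - 452480)*(-181/30*578**2 + 182316) = -708241*(-181/30*334084 + 182316) = -708241*(-30234602/15 + 182316) = -708241*(-27499862/15) = 19476529762742/15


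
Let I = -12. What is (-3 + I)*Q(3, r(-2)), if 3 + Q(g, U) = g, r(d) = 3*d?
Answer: 0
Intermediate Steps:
Q(g, U) = -3 + g
(-3 + I)*Q(3, r(-2)) = (-3 - 12)*(-3 + 3) = -15*0 = 0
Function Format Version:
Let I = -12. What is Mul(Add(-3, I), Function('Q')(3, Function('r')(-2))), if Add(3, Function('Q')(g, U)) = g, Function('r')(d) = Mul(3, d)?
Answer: 0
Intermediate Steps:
Function('Q')(g, U) = Add(-3, g)
Mul(Add(-3, I), Function('Q')(3, Function('r')(-2))) = Mul(Add(-3, -12), Add(-3, 3)) = Mul(-15, 0) = 0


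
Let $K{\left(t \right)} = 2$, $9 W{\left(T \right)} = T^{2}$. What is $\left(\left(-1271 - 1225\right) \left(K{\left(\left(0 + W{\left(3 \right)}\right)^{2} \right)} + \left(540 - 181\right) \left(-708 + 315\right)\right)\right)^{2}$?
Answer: $124008326591385600$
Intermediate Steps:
$W{\left(T \right)} = \frac{T^{2}}{9}$
$\left(\left(-1271 - 1225\right) \left(K{\left(\left(0 + W{\left(3 \right)}\right)^{2} \right)} + \left(540 - 181\right) \left(-708 + 315\right)\right)\right)^{2} = \left(\left(-1271 - 1225\right) \left(2 + \left(540 - 181\right) \left(-708 + 315\right)\right)\right)^{2} = \left(- 2496 \left(2 + 359 \left(-393\right)\right)\right)^{2} = \left(- 2496 \left(2 - 141087\right)\right)^{2} = \left(\left(-2496\right) \left(-141085\right)\right)^{2} = 352148160^{2} = 124008326591385600$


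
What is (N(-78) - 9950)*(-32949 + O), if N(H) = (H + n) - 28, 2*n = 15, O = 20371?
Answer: 126390033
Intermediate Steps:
n = 15/2 (n = (½)*15 = 15/2 ≈ 7.5000)
N(H) = -41/2 + H (N(H) = (H + 15/2) - 28 = (15/2 + H) - 28 = -41/2 + H)
(N(-78) - 9950)*(-32949 + O) = ((-41/2 - 78) - 9950)*(-32949 + 20371) = (-197/2 - 9950)*(-12578) = -20097/2*(-12578) = 126390033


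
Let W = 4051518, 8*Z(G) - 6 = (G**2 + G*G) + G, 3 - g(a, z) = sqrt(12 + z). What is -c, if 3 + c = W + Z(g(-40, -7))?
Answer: -32412157/8 + 13*sqrt(5)/8 ≈ -4.0515e+6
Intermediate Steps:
g(a, z) = 3 - sqrt(12 + z)
Z(G) = 3/4 + G**2/4 + G/8 (Z(G) = 3/4 + ((G**2 + G*G) + G)/8 = 3/4 + ((G**2 + G**2) + G)/8 = 3/4 + (2*G**2 + G)/8 = 3/4 + (G + 2*G**2)/8 = 3/4 + (G**2/4 + G/8) = 3/4 + G**2/4 + G/8)
c = 32412129/8 - sqrt(5)/8 + (3 - sqrt(5))**2/4 (c = -3 + (4051518 + (3/4 + (3 - sqrt(12 - 7))**2/4 + (3 - sqrt(12 - 7))/8)) = -3 + (4051518 + (3/4 + (3 - sqrt(5))**2/4 + (3 - sqrt(5))/8)) = -3 + (4051518 + (3/4 + (3 - sqrt(5))**2/4 + (3/8 - sqrt(5)/8))) = -3 + (4051518 + (9/8 - sqrt(5)/8 + (3 - sqrt(5))**2/4)) = -3 + (32412153/8 - sqrt(5)/8 + (3 - sqrt(5))**2/4) = 32412129/8 - sqrt(5)/8 + (3 - sqrt(5))**2/4 ≈ 4.0515e+6)
-c = -(32412157/8 - 13*sqrt(5)/8) = -32412157/8 + 13*sqrt(5)/8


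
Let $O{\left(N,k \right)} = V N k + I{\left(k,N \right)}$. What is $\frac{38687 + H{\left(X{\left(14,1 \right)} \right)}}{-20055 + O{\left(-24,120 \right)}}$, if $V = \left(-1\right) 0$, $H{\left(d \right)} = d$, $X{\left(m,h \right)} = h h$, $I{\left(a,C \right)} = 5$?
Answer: $- \frac{19344}{10025} \approx -1.9296$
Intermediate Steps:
$X{\left(m,h \right)} = h^{2}$
$V = 0$
$O{\left(N,k \right)} = 5$ ($O{\left(N,k \right)} = 0 N k + 5 = 0 k + 5 = 0 + 5 = 5$)
$\frac{38687 + H{\left(X{\left(14,1 \right)} \right)}}{-20055 + O{\left(-24,120 \right)}} = \frac{38687 + 1^{2}}{-20055 + 5} = \frac{38687 + 1}{-20050} = 38688 \left(- \frac{1}{20050}\right) = - \frac{19344}{10025}$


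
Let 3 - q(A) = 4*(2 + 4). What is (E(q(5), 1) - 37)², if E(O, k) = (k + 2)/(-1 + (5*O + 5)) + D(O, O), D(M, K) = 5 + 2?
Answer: 9199089/10201 ≈ 901.78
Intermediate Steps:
D(M, K) = 7
q(A) = -21 (q(A) = 3 - 4*(2 + 4) = 3 - 4*6 = 3 - 1*24 = 3 - 24 = -21)
E(O, k) = 7 + (2 + k)/(4 + 5*O) (E(O, k) = (k + 2)/(-1 + (5*O + 5)) + 7 = (2 + k)/(-1 + (5 + 5*O)) + 7 = (2 + k)/(4 + 5*O) + 7 = 7 + (2 + k)/(4 + 5*O))
(E(q(5), 1) - 37)² = ((30 + 1 + 35*(-21))/(4 + 5*(-21)) - 37)² = ((30 + 1 - 735)/(4 - 105) - 37)² = (-704/(-101) - 37)² = (-1/101*(-704) - 37)² = (704/101 - 37)² = (-3033/101)² = 9199089/10201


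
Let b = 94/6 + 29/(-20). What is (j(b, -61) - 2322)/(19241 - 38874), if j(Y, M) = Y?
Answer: 138467/1177980 ≈ 0.11755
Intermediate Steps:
b = 853/60 (b = 94*(⅙) + 29*(-1/20) = 47/3 - 29/20 = 853/60 ≈ 14.217)
(j(b, -61) - 2322)/(19241 - 38874) = (853/60 - 2322)/(19241 - 38874) = -138467/60/(-19633) = -138467/60*(-1/19633) = 138467/1177980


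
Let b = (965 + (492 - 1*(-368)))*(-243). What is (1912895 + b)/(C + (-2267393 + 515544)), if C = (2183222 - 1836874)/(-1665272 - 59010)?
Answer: -1266847228220/1510341021883 ≈ -0.83878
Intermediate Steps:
C = -173174/862141 (C = 346348/(-1724282) = 346348*(-1/1724282) = -173174/862141 ≈ -0.20087)
b = -443475 (b = (965 + (492 + 368))*(-243) = (965 + 860)*(-243) = 1825*(-243) = -443475)
(1912895 + b)/(C + (-2267393 + 515544)) = (1912895 - 443475)/(-173174/862141 + (-2267393 + 515544)) = 1469420/(-173174/862141 - 1751849) = 1469420/(-1510341021883/862141) = 1469420*(-862141/1510341021883) = -1266847228220/1510341021883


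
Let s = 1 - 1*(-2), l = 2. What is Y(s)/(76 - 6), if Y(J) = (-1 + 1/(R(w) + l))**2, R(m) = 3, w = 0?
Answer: 8/875 ≈ 0.0091429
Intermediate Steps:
s = 3 (s = 1 + 2 = 3)
Y(J) = 16/25 (Y(J) = (-1 + 1/(3 + 2))**2 = (-1 + 1/5)**2 = (-4/5)**2 = 16/25)
Y(s)/(76 - 6) = 16/(25*(76 - 6)) = (16/25)/70 = (16/25)*(1/70) = 8/875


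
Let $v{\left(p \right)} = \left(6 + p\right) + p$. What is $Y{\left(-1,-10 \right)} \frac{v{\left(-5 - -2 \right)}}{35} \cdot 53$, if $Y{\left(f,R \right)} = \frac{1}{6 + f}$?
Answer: $0$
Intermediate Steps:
$v{\left(p \right)} = 6 + 2 p$
$Y{\left(-1,-10 \right)} \frac{v{\left(-5 - -2 \right)}}{35} \cdot 53 = \frac{\left(6 + 2 \left(-5 - -2\right)\right) \frac{1}{35}}{6 - 1} \cdot 53 = \frac{\left(6 + 2 \left(-5 + 2\right)\right) \frac{1}{35}}{5} \cdot 53 = \frac{\left(6 + 2 \left(-3\right)\right) \frac{1}{35}}{5} \cdot 53 = \frac{\left(6 - 6\right) \frac{1}{35}}{5} \cdot 53 = \frac{0 \cdot \frac{1}{35}}{5} \cdot 53 = \frac{1}{5} \cdot 0 \cdot 53 = 0 \cdot 53 = 0$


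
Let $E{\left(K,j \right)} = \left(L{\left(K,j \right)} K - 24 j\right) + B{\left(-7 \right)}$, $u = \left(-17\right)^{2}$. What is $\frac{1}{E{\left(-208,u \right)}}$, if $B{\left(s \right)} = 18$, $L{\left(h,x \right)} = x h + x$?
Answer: $\frac{1}{12436266} \approx 8.041 \cdot 10^{-8}$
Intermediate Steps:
$L{\left(h,x \right)} = x + h x$ ($L{\left(h,x \right)} = h x + x = x + h x$)
$u = 289$
$E{\left(K,j \right)} = 18 - 24 j + K j \left(1 + K\right)$ ($E{\left(K,j \right)} = \left(j \left(1 + K\right) K - 24 j\right) + 18 = \left(K j \left(1 + K\right) - 24 j\right) + 18 = \left(- 24 j + K j \left(1 + K\right)\right) + 18 = 18 - 24 j + K j \left(1 + K\right)$)
$\frac{1}{E{\left(-208,u \right)}} = \frac{1}{18 - 6936 - 60112 \left(1 - 208\right)} = \frac{1}{18 - 6936 - 60112 \left(-207\right)} = \frac{1}{18 - 6936 + 12443184} = \frac{1}{12436266}$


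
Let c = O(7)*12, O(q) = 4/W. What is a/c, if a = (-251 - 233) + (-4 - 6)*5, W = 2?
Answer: -89/4 ≈ -22.250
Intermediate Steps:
O(q) = 2 (O(q) = 4/2 = 4*(½) = 2)
c = 24 (c = 2*12 = 24)
a = -534 (a = -484 - 10*5 = -484 - 50 = -534)
a/c = -534/24 = -534*1/24 = -89/4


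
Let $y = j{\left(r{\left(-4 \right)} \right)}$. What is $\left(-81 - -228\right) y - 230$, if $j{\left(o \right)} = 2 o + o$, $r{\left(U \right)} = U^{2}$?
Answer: $6826$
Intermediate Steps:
$j{\left(o \right)} = 3 o$
$y = 48$ ($y = 3 \left(-4\right)^{2} = 3 \cdot 16 = 48$)
$\left(-81 - -228\right) y - 230 = \left(-81 - -228\right) 48 - 230 = \left(-81 + 228\right) 48 - 230 = 147 \cdot 48 - 230 = 7056 - 230 = 6826$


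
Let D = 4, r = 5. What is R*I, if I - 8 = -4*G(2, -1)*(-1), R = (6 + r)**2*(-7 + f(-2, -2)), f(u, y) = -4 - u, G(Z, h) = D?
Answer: -26136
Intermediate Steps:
G(Z, h) = 4
R = -1089 (R = (6 + 5)**2*(-7 + (-4 - 1*(-2))) = 11**2*(-7 + (-4 + 2)) = 121*(-7 - 2) = 121*(-9) = -1089)
I = 24 (I = 8 - 4*4*(-1) = 8 - 16*(-1) = 8 + 16 = 24)
R*I = -1089*24 = -26136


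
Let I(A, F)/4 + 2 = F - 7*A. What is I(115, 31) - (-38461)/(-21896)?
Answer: -68003645/21896 ≈ -3105.8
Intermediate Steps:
I(A, F) = -8 - 28*A + 4*F (I(A, F) = -8 + 4*(F - 7*A) = -8 + (-28*A + 4*F) = -8 - 28*A + 4*F)
I(115, 31) - (-38461)/(-21896) = (-8 - 28*115 + 4*31) - (-38461)/(-21896) = (-8 - 3220 + 124) - (-38461)*(-1)/21896 = -3104 - 1*38461/21896 = -3104 - 38461/21896 = -68003645/21896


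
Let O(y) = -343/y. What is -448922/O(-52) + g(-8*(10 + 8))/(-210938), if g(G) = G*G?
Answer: -351723712280/5167981 ≈ -68058.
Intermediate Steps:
g(G) = G²
-448922/O(-52) + g(-8*(10 + 8))/(-210938) = -448922/((-343/(-52))) + (-8*(10 + 8))²/(-210938) = -448922/((-343*(-1/52))) + (-8*18)²*(-1/210938) = -448922/343/52 + (-144)²*(-1/210938) = -448922*52/343 + 20736*(-1/210938) = -23343944/343 - 10368/105469 = -351723712280/5167981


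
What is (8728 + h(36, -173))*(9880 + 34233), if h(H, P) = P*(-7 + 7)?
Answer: 385018264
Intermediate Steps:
h(H, P) = 0 (h(H, P) = P*0 = 0)
(8728 + h(36, -173))*(9880 + 34233) = (8728 + 0)*(9880 + 34233) = 8728*44113 = 385018264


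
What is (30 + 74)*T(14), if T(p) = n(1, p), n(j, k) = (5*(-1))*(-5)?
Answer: 2600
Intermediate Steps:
n(j, k) = 25 (n(j, k) = -5*(-5) = 25)
T(p) = 25
(30 + 74)*T(14) = (30 + 74)*25 = 104*25 = 2600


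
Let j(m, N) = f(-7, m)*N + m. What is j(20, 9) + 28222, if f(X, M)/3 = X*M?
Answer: 24462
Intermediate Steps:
f(X, M) = 3*M*X (f(X, M) = 3*(X*M) = 3*(M*X) = 3*M*X)
j(m, N) = m - 21*N*m (j(m, N) = (3*m*(-7))*N + m = (-21*m)*N + m = -21*N*m + m = m - 21*N*m)
j(20, 9) + 28222 = 20*(1 - 21*9) + 28222 = 20*(1 - 189) + 28222 = 20*(-188) + 28222 = -3760 + 28222 = 24462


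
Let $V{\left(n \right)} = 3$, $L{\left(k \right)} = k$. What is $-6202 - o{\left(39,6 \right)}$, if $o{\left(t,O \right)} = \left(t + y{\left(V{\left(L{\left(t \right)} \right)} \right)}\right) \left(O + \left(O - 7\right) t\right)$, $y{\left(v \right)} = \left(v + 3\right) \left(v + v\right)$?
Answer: $-3727$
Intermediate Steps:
$y{\left(v \right)} = 2 v \left(3 + v\right)$ ($y{\left(v \right)} = \left(3 + v\right) 2 v = 2 v \left(3 + v\right)$)
$o{\left(t,O \right)} = \left(36 + t\right) \left(O + t \left(-7 + O\right)\right)$ ($o{\left(t,O \right)} = \left(t + 2 \cdot 3 \left(3 + 3\right)\right) \left(O + \left(O - 7\right) t\right) = \left(t + 2 \cdot 3 \cdot 6\right) \left(O + \left(-7 + O\right) t\right) = \left(t + 36\right) \left(O + t \left(-7 + O\right)\right) = \left(36 + t\right) \left(O + t \left(-7 + O\right)\right)$)
$-6202 - o{\left(39,6 \right)} = -6202 - \left(\left(-252\right) 39 - 7 \cdot 39^{2} + 36 \cdot 6 + 6 \cdot 39^{2} + 37 \cdot 6 \cdot 39\right) = -6202 - \left(-9828 - 10647 + 216 + 6 \cdot 1521 + 8658\right) = -6202 - \left(-9828 - 10647 + 216 + 9126 + 8658\right) = -6202 - -2475 = -6202 + 2475 = -3727$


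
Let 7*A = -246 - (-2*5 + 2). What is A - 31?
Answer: -65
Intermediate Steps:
A = -34 (A = (-246 - (-2*5 + 2))/7 = (-246 - (-10 + 2))/7 = (-246 - 1*(-8))/7 = (-246 + 8)/7 = (⅐)*(-238) = -34)
A - 31 = -34 - 31 = -65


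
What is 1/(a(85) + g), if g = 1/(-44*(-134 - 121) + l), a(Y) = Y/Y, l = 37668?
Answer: 48888/48889 ≈ 0.99998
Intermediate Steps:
a(Y) = 1
g = 1/48888 (g = 1/(-44*(-134 - 121) + 37668) = 1/(-44*(-255) + 37668) = 1/(11220 + 37668) = 1/48888 ≈ 2.0455e-5)
1/(a(85) + g) = 1/(1 + 1/48888) = 1/(48889/48888) = 48888/48889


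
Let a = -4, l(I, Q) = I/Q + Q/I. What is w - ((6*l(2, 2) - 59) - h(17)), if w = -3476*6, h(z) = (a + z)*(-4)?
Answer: -20861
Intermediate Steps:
h(z) = 16 - 4*z (h(z) = (-4 + z)*(-4) = 16 - 4*z)
w = -20856
w - ((6*l(2, 2) - 59) - h(17)) = -20856 - ((6*(2/2 + 2/2) - 59) - (16 - 4*17)) = -20856 - ((6*(2*(½) + 2*(½)) - 59) - (16 - 68)) = -20856 - ((6*(1 + 1) - 59) - 1*(-52)) = -20856 - ((6*2 - 59) + 52) = -20856 - ((12 - 59) + 52) = -20856 - (-47 + 52) = -20856 - 1*5 = -20856 - 5 = -20861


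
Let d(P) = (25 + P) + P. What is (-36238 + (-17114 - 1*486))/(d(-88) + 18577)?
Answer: -8973/3071 ≈ -2.9218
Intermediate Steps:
d(P) = 25 + 2*P
(-36238 + (-17114 - 1*486))/(d(-88) + 18577) = (-36238 + (-17114 - 1*486))/((25 + 2*(-88)) + 18577) = (-36238 + (-17114 - 486))/((25 - 176) + 18577) = (-36238 - 17600)/(-151 + 18577) = -53838/18426 = -53838*1/18426 = -8973/3071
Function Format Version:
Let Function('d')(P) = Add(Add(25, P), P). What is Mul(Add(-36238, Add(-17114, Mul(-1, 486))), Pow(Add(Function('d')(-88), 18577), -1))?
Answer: Rational(-8973, 3071) ≈ -2.9218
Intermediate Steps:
Function('d')(P) = Add(25, Mul(2, P))
Mul(Add(-36238, Add(-17114, Mul(-1, 486))), Pow(Add(Function('d')(-88), 18577), -1)) = Mul(Add(-36238, Add(-17114, Mul(-1, 486))), Pow(Add(Add(25, Mul(2, -88)), 18577), -1)) = Mul(Add(-36238, Add(-17114, -486)), Pow(Add(Add(25, -176), 18577), -1)) = Mul(Add(-36238, -17600), Pow(Add(-151, 18577), -1)) = Mul(-53838, Pow(18426, -1)) = Mul(-53838, Rational(1, 18426)) = Rational(-8973, 3071)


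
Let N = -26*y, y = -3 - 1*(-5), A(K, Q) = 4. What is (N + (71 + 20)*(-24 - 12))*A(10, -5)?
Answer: -13312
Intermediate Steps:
y = 2 (y = -3 + 5 = 2)
N = -52 (N = -26*2 = -52)
(N + (71 + 20)*(-24 - 12))*A(10, -5) = (-52 + (71 + 20)*(-24 - 12))*4 = (-52 + 91*(-36))*4 = (-52 - 3276)*4 = -3328*4 = -13312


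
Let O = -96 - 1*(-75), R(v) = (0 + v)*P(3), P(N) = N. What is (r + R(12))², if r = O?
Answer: 225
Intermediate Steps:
R(v) = 3*v (R(v) = (0 + v)*3 = v*3 = 3*v)
O = -21 (O = -96 + 75 = -21)
r = -21
(r + R(12))² = (-21 + 3*12)² = (-21 + 36)² = 15² = 225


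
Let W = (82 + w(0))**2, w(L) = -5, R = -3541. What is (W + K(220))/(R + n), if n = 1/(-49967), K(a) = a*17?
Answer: -161043641/58977716 ≈ -2.7306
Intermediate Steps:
W = 5929 (W = (82 - 5)**2 = 77**2 = 5929)
K(a) = 17*a
n = -1/49967 ≈ -2.0013e-5
(W + K(220))/(R + n) = (5929 + 17*220)/(-3541 - 1/49967) = (5929 + 3740)/(-176933148/49967) = 9669*(-49967/176933148) = -161043641/58977716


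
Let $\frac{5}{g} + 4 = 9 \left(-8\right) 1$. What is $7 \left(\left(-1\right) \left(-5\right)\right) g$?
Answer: $- \frac{175}{76} \approx -2.3026$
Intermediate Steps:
$g = - \frac{5}{76}$ ($g = \frac{5}{-4 + 9 \left(-8\right) 1} = \frac{5}{-4 - 72} = \frac{5}{-76} = 5 \left(- \frac{1}{76}\right) = - \frac{5}{76} \approx -0.065789$)
$7 \left(\left(-1\right) \left(-5\right)\right) g = 7 \left(\left(-1\right) \left(-5\right)\right) \left(- \frac{5}{76}\right) = 7 \cdot 5 \left(- \frac{5}{76}\right) = 35 \left(- \frac{5}{76}\right) = - \frac{175}{76}$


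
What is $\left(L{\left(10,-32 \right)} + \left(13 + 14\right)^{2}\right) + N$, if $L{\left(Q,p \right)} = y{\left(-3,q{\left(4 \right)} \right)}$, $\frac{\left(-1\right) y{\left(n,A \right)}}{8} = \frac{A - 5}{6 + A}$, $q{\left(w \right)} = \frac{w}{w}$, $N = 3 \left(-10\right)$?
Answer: $\frac{4925}{7} \approx 703.57$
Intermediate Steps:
$N = -30$
$q{\left(w \right)} = 1$
$y{\left(n,A \right)} = - \frac{8 \left(-5 + A\right)}{6 + A}$ ($y{\left(n,A \right)} = - 8 \frac{A - 5}{6 + A} = - 8 \frac{-5 + A}{6 + A} = - \frac{8 \left(-5 + A\right)}{6 + A}$)
$L{\left(Q,p \right)} = \frac{32}{7}$ ($L{\left(Q,p \right)} = \frac{8 \left(5 - 1\right)}{6 + 1} = \frac{8 \left(5 - 1\right)}{7} = 8 \cdot \frac{1}{7} \cdot 4 = \frac{32}{7}$)
$\left(L{\left(10,-32 \right)} + \left(13 + 14\right)^{2}\right) + N = \left(\frac{32}{7} + \left(13 + 14\right)^{2}\right) - 30 = \left(\frac{32}{7} + 27^{2}\right) - 30 = \left(\frac{32}{7} + 729\right) - 30 = \frac{5135}{7} - 30 = \frac{4925}{7}$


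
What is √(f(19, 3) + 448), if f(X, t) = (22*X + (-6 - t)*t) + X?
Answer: √858 ≈ 29.292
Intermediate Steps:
f(X, t) = 23*X + t*(-6 - t) (f(X, t) = (22*X + t*(-6 - t)) + X = 23*X + t*(-6 - t))
√(f(19, 3) + 448) = √((-1*3² - 6*3 + 23*19) + 448) = √((-1*9 - 18 + 437) + 448) = √((-9 - 18 + 437) + 448) = √(410 + 448) = √858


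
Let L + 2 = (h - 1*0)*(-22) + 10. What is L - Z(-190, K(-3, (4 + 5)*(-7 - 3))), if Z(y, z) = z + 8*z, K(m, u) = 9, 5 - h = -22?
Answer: -667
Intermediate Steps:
h = 27 (h = 5 - 1*(-22) = 5 + 22 = 27)
Z(y, z) = 9*z
L = -586 (L = -2 + ((27 - 1*0)*(-22) + 10) = -2 + ((27 + 0)*(-22) + 10) = -2 + (27*(-22) + 10) = -2 + (-594 + 10) = -2 - 584 = -586)
L - Z(-190, K(-3, (4 + 5)*(-7 - 3))) = -586 - 9*9 = -586 - 1*81 = -586 - 81 = -667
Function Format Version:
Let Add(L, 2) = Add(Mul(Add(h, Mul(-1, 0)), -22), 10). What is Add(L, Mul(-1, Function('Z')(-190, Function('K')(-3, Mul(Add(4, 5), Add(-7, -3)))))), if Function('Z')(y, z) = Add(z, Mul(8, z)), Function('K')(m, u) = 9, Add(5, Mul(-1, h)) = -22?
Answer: -667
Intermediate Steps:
h = 27 (h = Add(5, Mul(-1, -22)) = Add(5, 22) = 27)
Function('Z')(y, z) = Mul(9, z)
L = -586 (L = Add(-2, Add(Mul(Add(27, Mul(-1, 0)), -22), 10)) = Add(-2, Add(Mul(Add(27, 0), -22), 10)) = Add(-2, Add(Mul(27, -22), 10)) = Add(-2, Add(-594, 10)) = Add(-2, -584) = -586)
Add(L, Mul(-1, Function('Z')(-190, Function('K')(-3, Mul(Add(4, 5), Add(-7, -3)))))) = Add(-586, Mul(-1, Mul(9, 9))) = Add(-586, Mul(-1, 81)) = Add(-586, -81) = -667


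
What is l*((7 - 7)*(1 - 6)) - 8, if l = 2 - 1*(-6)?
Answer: -8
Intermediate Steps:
l = 8 (l = 2 + 6 = 8)
l*((7 - 7)*(1 - 6)) - 8 = 8*((7 - 7)*(1 - 6)) - 8 = 8*(0*(-5)) - 8 = 8*0 - 8 = 0 - 8 = -8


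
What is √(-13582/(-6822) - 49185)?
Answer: 2*I*√15895567369/1137 ≈ 221.77*I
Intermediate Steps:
√(-13582/(-6822) - 49185) = √(-13582*(-1/6822) - 49185) = √(6791/3411 - 49185) = √(-167763244/3411) = 2*I*√15895567369/1137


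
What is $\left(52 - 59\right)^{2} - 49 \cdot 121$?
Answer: $-5880$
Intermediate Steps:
$\left(52 - 59\right)^{2} - 49 \cdot 121 = \left(-7\right)^{2} - 5929 = 49 - 5929 = -5880$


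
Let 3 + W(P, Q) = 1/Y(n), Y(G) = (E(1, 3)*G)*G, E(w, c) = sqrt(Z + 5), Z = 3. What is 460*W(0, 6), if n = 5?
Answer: -1380 + 23*sqrt(2)/5 ≈ -1373.5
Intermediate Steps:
E(w, c) = 2*sqrt(2) (E(w, c) = sqrt(3 + 5) = sqrt(8) = 2*sqrt(2))
Y(G) = 2*sqrt(2)*G**2 (Y(G) = ((2*sqrt(2))*G)*G = (2*G*sqrt(2))*G = 2*sqrt(2)*G**2)
W(P, Q) = -3 + sqrt(2)/100 (W(P, Q) = -3 + 1/(2*sqrt(2)*5**2) = -3 + 1/(2*sqrt(2)*25) = -3 + 1/(50*sqrt(2)) = -3 + sqrt(2)/100)
460*W(0, 6) = 460*(-3 + sqrt(2)/100) = -1380 + 23*sqrt(2)/5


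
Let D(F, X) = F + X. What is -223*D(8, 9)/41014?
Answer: -3791/41014 ≈ -0.092432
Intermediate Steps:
-223*D(8, 9)/41014 = -223*(8 + 9)/41014 = -223*17*(1/41014) = -3791*1/41014 = -3791/41014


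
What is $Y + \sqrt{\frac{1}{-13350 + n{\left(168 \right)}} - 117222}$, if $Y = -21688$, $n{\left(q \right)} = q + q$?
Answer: $-21688 + \frac{i \sqrt{2205912199614}}{4338} \approx -21688.0 + 342.38 i$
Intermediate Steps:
$n{\left(q \right)} = 2 q$
$Y + \sqrt{\frac{1}{-13350 + n{\left(168 \right)}} - 117222} = -21688 + \sqrt{\frac{1}{-13350 + 2 \cdot 168} - 117222} = -21688 + \sqrt{\frac{1}{-13350 + 336} - 117222} = -21688 + \sqrt{\frac{1}{-13014} - 117222} = -21688 + \sqrt{- \frac{1}{13014} - 117222} = -21688 + \sqrt{- \frac{1525527109}{13014}} = -21688 + \frac{i \sqrt{2205912199614}}{4338}$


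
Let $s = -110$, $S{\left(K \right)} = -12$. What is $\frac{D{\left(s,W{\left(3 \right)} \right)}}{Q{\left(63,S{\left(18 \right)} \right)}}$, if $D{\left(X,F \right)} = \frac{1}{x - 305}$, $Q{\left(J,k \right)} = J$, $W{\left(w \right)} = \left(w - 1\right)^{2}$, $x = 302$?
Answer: $- \frac{1}{189} \approx -0.005291$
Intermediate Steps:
$W{\left(w \right)} = \left(-1 + w\right)^{2}$
$D{\left(X,F \right)} = - \frac{1}{3}$ ($D{\left(X,F \right)} = \frac{1}{302 - 305} = \frac{1}{-3} = - \frac{1}{3}$)
$\frac{D{\left(s,W{\left(3 \right)} \right)}}{Q{\left(63,S{\left(18 \right)} \right)}} = - \frac{1}{3 \cdot 63} = \left(- \frac{1}{3}\right) \frac{1}{63} = - \frac{1}{189}$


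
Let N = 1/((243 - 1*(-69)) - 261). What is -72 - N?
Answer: -3673/51 ≈ -72.020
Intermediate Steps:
N = 1/51 (N = 1/((243 + 69) - 261) = 1/(312 - 261) = 1/51 ≈ 0.019608)
-72 - N = -72 - 1*1/51 = -72 - 1/51 = -3673/51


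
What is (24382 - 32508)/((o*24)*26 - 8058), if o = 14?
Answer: -4063/339 ≈ -11.985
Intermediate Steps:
(24382 - 32508)/((o*24)*26 - 8058) = (24382 - 32508)/((14*24)*26 - 8058) = -8126/(336*26 - 8058) = -8126/(8736 - 8058) = -8126/678 = -8126*1/678 = -4063/339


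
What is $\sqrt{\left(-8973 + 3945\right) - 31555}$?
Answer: $i \sqrt{36583} \approx 191.27 i$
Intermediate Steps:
$\sqrt{\left(-8973 + 3945\right) - 31555} = \sqrt{-5028 - 31555} = \sqrt{-36583} = i \sqrt{36583}$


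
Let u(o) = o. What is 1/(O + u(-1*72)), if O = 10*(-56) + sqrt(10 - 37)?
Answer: -632/399451 - 3*I*sqrt(3)/399451 ≈ -0.0015822 - 1.3008e-5*I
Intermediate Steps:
O = -560 + 3*I*sqrt(3) (O = -560 + sqrt(-27) = -560 + 3*I*sqrt(3) ≈ -560.0 + 5.1962*I)
1/(O + u(-1*72)) = 1/((-560 + 3*I*sqrt(3)) - 1*72) = 1/((-560 + 3*I*sqrt(3)) - 72) = 1/(-632 + 3*I*sqrt(3))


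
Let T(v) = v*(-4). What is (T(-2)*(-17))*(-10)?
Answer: 1360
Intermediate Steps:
T(v) = -4*v
(T(-2)*(-17))*(-10) = (-4*(-2)*(-17))*(-10) = (8*(-17))*(-10) = -136*(-10) = 1360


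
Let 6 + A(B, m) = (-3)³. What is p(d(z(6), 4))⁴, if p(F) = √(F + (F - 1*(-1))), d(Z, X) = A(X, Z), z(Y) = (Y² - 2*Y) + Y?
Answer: 4225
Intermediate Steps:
z(Y) = Y² - Y
A(B, m) = -33 (A(B, m) = -6 + (-3)³ = -6 - 27 = -33)
d(Z, X) = -33
p(F) = √(1 + 2*F) (p(F) = √(F + (F + 1)) = √(F + (1 + F)) = √(1 + 2*F))
p(d(z(6), 4))⁴ = (√(1 + 2*(-33)))⁴ = (√(1 - 66))⁴ = (√(-65))⁴ = (I*√65)⁴ = 4225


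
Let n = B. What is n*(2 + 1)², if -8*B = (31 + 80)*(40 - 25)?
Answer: -14985/8 ≈ -1873.1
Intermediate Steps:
B = -1665/8 (B = -(31 + 80)*(40 - 25)/8 = -111*15/8 = -⅛*1665 = -1665/8 ≈ -208.13)
n = -1665/8 ≈ -208.13
n*(2 + 1)² = -1665*(2 + 1)²/8 = -1665/8*3² = -1665/8*9 = -14985/8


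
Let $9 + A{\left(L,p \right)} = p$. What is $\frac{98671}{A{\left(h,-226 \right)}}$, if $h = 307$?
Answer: $- \frac{98671}{235} \approx -419.88$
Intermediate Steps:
$A{\left(L,p \right)} = -9 + p$
$\frac{98671}{A{\left(h,-226 \right)}} = \frac{98671}{-9 - 226} = \frac{98671}{-235} = 98671 \left(- \frac{1}{235}\right) = - \frac{98671}{235}$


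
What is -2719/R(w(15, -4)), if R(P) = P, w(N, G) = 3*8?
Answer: -2719/24 ≈ -113.29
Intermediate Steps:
w(N, G) = 24
-2719/R(w(15, -4)) = -2719/24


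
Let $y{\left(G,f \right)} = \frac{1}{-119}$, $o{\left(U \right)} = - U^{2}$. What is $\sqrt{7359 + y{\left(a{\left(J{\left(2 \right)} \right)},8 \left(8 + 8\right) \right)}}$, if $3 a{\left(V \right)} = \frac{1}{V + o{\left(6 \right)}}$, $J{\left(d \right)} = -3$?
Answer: $\frac{2 \sqrt{26052670}}{119} \approx 85.785$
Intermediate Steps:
$a{\left(V \right)} = \frac{1}{3 \left(-36 + V\right)}$ ($a{\left(V \right)} = \frac{1}{3 \left(V - 6^{2}\right)} = \frac{1}{3 \left(V - 36\right)} = \frac{1}{3 \left(-36 + V\right)}$)
$y{\left(G,f \right)} = - \frac{1}{119}$
$\sqrt{7359 + y{\left(a{\left(J{\left(2 \right)} \right)},8 \left(8 + 8\right) \right)}} = \sqrt{7359 - \frac{1}{119}} = \sqrt{\frac{875720}{119}} = \frac{2 \sqrt{26052670}}{119}$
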